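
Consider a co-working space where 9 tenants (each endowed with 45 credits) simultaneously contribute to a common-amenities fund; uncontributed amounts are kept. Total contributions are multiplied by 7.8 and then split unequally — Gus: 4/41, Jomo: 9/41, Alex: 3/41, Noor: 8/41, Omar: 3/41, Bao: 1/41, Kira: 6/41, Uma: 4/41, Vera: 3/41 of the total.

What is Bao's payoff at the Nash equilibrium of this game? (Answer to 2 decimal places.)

70.68 credits

Each unit j contributes comes back to j as 7.8 × (j's share), so j prefers to contribute only if that share exceeds 1/7.8 = 0.1282; otherwise keeping the unit dominates.
The shares above 0.1282 belong to Jomo, Noor and Kira, contributing 45 each; the remaining 6 contribute 0. Total contributed: 135.
Bao keeps 45 and receives 7.8 × 135 × 1/41 = 25.68 from the common-amenities fund, for a payoff of 70.68.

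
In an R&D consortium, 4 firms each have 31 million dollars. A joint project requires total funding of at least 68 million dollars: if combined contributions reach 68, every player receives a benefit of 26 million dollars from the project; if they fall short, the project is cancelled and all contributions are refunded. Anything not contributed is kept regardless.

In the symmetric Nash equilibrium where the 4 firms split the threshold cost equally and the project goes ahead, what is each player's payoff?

40 million dollars

Equal share of the threshold: 68/4 = 17.
At this profile no one gains by cutting their contribution: any cut drops the total below 68, the project is cancelled, contributions are refunded, and the deviator ends with 31, which is less than 31 − 17 + 26 = 40. Contributing more than 17 just wastes the excess. So contributing exactly 17 is a best response.
Each player's payoff: 31 − 17 + 26 = 40.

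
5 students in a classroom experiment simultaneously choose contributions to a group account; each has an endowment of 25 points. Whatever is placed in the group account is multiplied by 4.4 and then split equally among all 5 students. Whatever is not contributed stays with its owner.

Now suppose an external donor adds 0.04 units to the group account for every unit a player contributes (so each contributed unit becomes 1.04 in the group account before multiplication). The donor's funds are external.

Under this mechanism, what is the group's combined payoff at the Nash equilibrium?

125.00 points

The effective private return is 4.4 × 1.04 / 5 = 0.9152, which is still under 1, so the mechanism doesn't change anyone's dominant strategy: zero contribution.
At the Nash equilibrium no one contributes; group total payoff = 5 × 25 = 125.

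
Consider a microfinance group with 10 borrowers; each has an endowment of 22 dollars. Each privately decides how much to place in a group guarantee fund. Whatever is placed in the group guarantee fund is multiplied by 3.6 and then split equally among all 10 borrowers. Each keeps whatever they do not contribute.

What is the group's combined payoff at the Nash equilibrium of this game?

Each contributed unit returns 3.6/10 = 0.3600 to its contributor — below 1 — so contributing 0 is dominant for every player. At the Nash equilibrium everyone keeps their 22, and the group total is 10 × 22 = 220.

220.00 dollars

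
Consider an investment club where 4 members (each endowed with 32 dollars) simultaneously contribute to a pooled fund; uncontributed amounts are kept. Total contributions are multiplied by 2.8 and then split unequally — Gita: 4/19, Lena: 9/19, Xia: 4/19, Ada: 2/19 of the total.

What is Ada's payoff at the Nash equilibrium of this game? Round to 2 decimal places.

41.43 dollars

For player j, contributing a unit is worthwhile iff 2.8 × (j's share) ≥ 1, i.e. iff j's share is at least 0.3571.
Lena alone (share 9/19) is above the threshold, contributing 32; the remaining 3 contribute 0. Total contributed: 32.
Ada keeps 32 and receives 2.8 × 32 × 2/19 = 9.43 from the pooled fund, for a payoff of 41.43.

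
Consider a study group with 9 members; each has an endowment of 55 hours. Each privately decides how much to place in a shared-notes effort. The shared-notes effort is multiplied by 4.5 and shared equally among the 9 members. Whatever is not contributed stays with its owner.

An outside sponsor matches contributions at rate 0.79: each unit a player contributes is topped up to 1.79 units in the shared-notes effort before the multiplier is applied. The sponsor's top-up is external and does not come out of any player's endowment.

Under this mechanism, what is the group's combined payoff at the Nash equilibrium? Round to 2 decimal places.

495.00 hours

The effective private return is 4.5 × 1.79 / 9 = 0.8950, which is still under 1, so the mechanism doesn't change anyone's dominant strategy: zero contribution.
Everyone keeps their endowment and the group total is 9 × 55 = 495.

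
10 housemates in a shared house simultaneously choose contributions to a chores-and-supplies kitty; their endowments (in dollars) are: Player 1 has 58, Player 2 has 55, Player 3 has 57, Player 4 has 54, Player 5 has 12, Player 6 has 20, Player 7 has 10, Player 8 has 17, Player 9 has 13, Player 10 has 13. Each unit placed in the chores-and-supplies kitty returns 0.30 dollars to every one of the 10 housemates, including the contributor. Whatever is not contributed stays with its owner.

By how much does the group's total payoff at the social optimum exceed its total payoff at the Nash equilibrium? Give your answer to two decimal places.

The private return per contributed unit is 0.30 < 1 for everyone, so the Nash equilibrium is zero contribution and the group total is Σ E_j = 58 + 55 + 57 + 54 + 12 + 20 + 10 + 17 + 13 + 13 = 309.
Each contributed unit returns 3.000 to the group, so the social optimum is full contribution by everyone: group total = 3.000 × 309 = 927.00.
Efficiency loss = (3.000 − 1) × 309 = 618.00.

618.00 dollars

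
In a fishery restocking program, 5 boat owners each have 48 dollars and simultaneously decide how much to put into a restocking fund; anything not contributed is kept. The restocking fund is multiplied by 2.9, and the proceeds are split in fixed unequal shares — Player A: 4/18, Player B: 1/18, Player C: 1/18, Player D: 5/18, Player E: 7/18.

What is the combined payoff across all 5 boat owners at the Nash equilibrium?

A player with share s gets back 2.9·s per unit contributed, so full contribution is dominant for anyone with s > 1/2.9 = 0.3448 and zero contribution is dominant for anyone below.
Player E alone (share 7/18) is above the threshold, contributing 48; the remaining 4 contribute 0. Total contributed: 48.
The restocking fund pays out 2.9 × 48 = 139.20 in total (split across the unequal shares, but the aggregate is all that matters for the group sum).
The 4 free-riders keep 48 each, adding 192. Group total = 192 + 139.20 = 331.20.

331.20 dollars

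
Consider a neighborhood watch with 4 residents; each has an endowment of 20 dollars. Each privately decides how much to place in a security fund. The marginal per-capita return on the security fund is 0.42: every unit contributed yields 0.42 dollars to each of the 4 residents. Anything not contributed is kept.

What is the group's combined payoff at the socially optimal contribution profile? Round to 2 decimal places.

Each contributed unit returns 1.680 to the group as a whole (0.42 to each of 4 players), which exceeds 1, so the social optimum is full contribution: group total = 1.680 × 80 = 134.40.

134.40 dollars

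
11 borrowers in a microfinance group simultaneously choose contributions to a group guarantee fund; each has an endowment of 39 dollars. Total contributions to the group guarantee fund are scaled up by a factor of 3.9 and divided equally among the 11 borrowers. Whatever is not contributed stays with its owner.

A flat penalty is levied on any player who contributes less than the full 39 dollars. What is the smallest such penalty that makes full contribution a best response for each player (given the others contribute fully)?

Given the others contribute fully, the best deviation is to contribute 0 (any partial contribution still incurs the fine and gives up units whose private return 0.3545 is below 1).
Deviating from 39 to 0 saves 39 dollars but forfeits the deviator's share of the drop in the group guarantee fund: 3.9/11 × 39 = 13.83.
So the deviation gain is 39 − 13.83 = 25.17, and the fine must be at least 25.17 dollars to wipe it out.

25.17 dollars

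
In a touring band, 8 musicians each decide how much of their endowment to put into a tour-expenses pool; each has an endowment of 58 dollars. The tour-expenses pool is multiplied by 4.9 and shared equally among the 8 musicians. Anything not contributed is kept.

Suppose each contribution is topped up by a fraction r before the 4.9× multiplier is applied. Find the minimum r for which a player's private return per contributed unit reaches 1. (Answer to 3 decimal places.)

0.633

With matching at rate r, one contributed unit becomes (1 + r) in the tour-expenses pool and returns 4.9 × (1 + r) / 8 to the contributor.
Setting this equal to 1: 1 + r = 8/4.9 = 1.6327.
So the minimum matching rate is r = 1.6327 − 1 = 0.633.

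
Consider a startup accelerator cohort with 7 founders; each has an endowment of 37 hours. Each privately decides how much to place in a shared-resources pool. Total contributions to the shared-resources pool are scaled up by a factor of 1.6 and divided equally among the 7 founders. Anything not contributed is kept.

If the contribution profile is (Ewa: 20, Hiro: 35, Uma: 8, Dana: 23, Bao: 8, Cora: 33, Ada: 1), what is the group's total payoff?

Total contributed: 20 + 35 + 8 + 23 + 8 + 33 + 1 = 128; total kept: 7 × 37 − 128 = 131.
The shared-resources pool pays out 1.6 × 128 = 204.80 in aggregate.
Group total = 131 + 204.80 = 335.80.

335.80 hours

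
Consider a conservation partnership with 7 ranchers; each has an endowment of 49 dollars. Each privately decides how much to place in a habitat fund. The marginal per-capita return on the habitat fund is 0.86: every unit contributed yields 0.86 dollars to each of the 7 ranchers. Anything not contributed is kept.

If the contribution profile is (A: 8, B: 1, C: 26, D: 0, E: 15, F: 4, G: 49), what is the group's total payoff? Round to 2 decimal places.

860.06 dollars

Total contributed: 8 + 1 + 26 + 0 + 15 + 4 + 49 = 103; total kept: 7 × 49 − 103 = 240.
The habitat fund pays out 0.86 × 7 × 103 = 620.06 in aggregate.
Group total = 240 + 620.06 = 860.06.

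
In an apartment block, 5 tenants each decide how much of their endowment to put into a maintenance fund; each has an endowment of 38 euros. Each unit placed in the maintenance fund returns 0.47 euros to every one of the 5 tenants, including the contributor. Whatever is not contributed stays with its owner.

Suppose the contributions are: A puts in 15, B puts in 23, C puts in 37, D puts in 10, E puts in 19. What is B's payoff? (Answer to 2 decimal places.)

Total contributed: 15 + 23 + 37 + 10 + 19 = 104.
Each receives 0.47 × 104 = 48.88 from the maintenance fund.
B keeps 38 − 23 = 15, so B's payoff is 15 + 48.88 = 63.88.

63.88 euros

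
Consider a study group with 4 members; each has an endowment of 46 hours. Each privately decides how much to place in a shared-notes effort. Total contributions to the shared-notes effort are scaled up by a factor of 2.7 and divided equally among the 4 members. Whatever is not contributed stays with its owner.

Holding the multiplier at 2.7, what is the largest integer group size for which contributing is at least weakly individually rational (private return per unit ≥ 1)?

Private return per unit is 2.7/(group size), which is ≥ 1 whenever the group size is ≤ 2.7.
The largest such integer is 2.

2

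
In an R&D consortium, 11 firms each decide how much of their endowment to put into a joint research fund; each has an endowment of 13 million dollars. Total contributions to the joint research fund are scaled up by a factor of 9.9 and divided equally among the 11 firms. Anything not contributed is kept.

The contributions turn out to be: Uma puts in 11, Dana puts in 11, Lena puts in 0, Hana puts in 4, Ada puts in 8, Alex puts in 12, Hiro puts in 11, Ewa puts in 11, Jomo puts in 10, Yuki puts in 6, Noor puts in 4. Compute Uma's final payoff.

81.20 million dollars

Total contributed: 11 + 11 + 0 + 4 + 8 + 12 + 11 + 11 + 10 + 6 + 4 = 88.
Each receives 9.9 × 88 / 11 = 79.20 from the joint research fund.
Uma keeps 13 − 11 = 2, so Uma's payoff is 2 + 79.20 = 81.20.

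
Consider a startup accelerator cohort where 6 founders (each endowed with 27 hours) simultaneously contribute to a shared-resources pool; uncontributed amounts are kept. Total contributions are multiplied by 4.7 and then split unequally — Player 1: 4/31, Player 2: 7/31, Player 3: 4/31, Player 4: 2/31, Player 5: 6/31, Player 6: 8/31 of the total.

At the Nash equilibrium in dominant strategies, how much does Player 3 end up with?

59.75 hours

For player j, contributing a unit is worthwhile iff 4.7 × (j's share) ≥ 1, i.e. iff j's share is at least 0.2128.
The shares above 0.2128 belong to Player 2 and Player 6, contributing 27 each; the remaining 4 contribute 0. Total contributed: 54.
Player 3 keeps 27 and receives 4.7 × 54 × 4/31 = 32.75 from the shared-resources pool, for a payoff of 59.75.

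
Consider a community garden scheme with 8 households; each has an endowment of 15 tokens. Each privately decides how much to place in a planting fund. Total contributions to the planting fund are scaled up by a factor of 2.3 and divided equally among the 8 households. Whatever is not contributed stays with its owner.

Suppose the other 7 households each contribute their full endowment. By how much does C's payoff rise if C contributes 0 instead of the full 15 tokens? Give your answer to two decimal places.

Switching from a contribution of 15 to 0 lets C keep an extra 15 tokens, but lowers the planting fund by 15, which costs C their own share of that drop: 2.3/8 × 15 = 4.31.
Net gain = 15 − 4.31 = 10.69. The private return per contributed unit (0.2875) is below 1, so free-riding is indeed the best response regardless of what the others do.

10.69 tokens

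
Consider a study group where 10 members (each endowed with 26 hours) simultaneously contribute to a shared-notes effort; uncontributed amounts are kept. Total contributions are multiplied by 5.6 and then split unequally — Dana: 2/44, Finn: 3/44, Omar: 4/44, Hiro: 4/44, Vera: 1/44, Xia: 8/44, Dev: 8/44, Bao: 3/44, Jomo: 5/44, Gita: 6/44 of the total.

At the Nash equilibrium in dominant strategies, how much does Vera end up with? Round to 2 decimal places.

32.62 hours

For player j, contributing a unit is worthwhile iff 5.6 × (j's share) ≥ 1, i.e. iff j's share is at least 0.1786.
Xia and Dev clear that bar, contributing 26 each; the remaining 8 contribute 0. Total contributed: 52.
Vera keeps 26 and receives 5.6 × 52 × 1/44 = 6.62 from the shared-notes effort, for a payoff of 32.62.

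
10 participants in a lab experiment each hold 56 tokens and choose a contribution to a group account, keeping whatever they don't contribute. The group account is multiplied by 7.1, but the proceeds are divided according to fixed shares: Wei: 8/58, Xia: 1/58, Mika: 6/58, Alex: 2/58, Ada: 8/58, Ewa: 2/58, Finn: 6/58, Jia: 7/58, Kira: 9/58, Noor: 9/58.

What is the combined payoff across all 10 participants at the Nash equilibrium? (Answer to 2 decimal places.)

A player with share s gets back 7.1·s per unit contributed, so full contribution is dominant for anyone with s > 1/7.1 = 0.1408 and zero contribution is dominant for anyone below.
Kira and Noor clear that bar, contributing 56 each; the remaining 8 contribute 0. Total contributed: 112.
The group account pays out 7.1 × 112 = 795.20 in total (split across the unequal shares, but the aggregate is all that matters for the group sum).
The 8 free-riders keep 56 each, adding 448. Group total = 448 + 795.20 = 1243.20.

1243.20 tokens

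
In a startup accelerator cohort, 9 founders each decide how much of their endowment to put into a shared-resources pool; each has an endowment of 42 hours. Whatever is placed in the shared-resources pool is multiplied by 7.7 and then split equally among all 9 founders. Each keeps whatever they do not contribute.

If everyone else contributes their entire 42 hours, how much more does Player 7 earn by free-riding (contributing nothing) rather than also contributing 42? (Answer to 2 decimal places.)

Switching from a contribution of 42 to 0 lets Player 7 keep an extra 42 hours, but lowers the shared-resources pool by 42, which costs Player 7 their own share of that drop: 7.7/9 × 42 = 35.93.
Net gain = 42 − 35.93 = 6.07. The private return per contributed unit (0.8556) is below 1, so free-riding is indeed the best response regardless of what the others do.

6.07 hours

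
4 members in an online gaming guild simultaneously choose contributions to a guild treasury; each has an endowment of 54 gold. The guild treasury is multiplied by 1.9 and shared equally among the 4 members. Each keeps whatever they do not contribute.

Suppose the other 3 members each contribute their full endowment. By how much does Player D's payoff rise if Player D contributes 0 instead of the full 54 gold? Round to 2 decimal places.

28.35 gold

Switching from a contribution of 54 to 0 lets Player D keep an extra 54 gold, but lowers the guild treasury by 54, which costs Player D their own share of that drop: 1.9/4 × 54 = 25.65.
Net gain = 54 − 25.65 = 28.35. The private return per contributed unit (0.4750) is below 1, so free-riding is indeed the best response regardless of what the others do.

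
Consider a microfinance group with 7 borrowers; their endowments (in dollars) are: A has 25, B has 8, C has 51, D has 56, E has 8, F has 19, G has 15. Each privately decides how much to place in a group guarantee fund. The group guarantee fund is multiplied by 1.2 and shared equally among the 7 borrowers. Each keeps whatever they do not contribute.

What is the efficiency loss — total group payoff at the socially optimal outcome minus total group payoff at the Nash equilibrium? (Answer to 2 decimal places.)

36.40 dollars

The private return per contributed unit is 1.2/7 = 0.1714 < 1 for every player regardless of endowment, so the Nash equilibrium is zero contribution and the group total is Σ E_j = 25 + 8 + 51 + 56 + 8 + 19 + 15 = 182.
Each contributed unit returns 1.200 to the group, so the social optimum is full contribution by everyone: group total = 1.200 × 182 = 218.40.
Efficiency loss = (1.200 − 1) × 182 = 36.40.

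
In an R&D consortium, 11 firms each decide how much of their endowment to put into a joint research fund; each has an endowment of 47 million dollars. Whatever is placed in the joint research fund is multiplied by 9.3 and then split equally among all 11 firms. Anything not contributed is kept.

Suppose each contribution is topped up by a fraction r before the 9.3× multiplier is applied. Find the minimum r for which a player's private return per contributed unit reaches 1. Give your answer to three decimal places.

0.183

With matching at rate r, one contributed unit becomes (1 + r) in the joint research fund and returns 9.3 × (1 + r) / 11 to the contributor.
Setting this equal to 1: 1 + r = 11/9.3 = 1.1828.
So the minimum matching rate is r = 1.1828 − 1 = 0.183.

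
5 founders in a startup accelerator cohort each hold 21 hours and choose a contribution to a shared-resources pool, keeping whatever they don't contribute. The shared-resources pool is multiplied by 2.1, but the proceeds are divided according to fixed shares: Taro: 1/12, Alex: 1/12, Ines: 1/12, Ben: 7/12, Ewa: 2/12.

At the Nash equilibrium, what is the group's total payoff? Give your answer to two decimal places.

128.10 hours

Each unit j contributes comes back to j as 2.1 × (j's share), so j prefers to contribute only if that share exceeds 1/2.1 = 0.4762; otherwise keeping the unit dominates.
Only Ben (7/12) clears that bar, contributing 21; the remaining 4 contribute 0. Total contributed: 21.
The shared-resources pool pays out 2.1 × 21 = 44.10 in total (split across the unequal shares, but the aggregate is all that matters for the group sum).
The 4 free-riders keep 21 each, adding 84. Group total = 84 + 44.10 = 128.10.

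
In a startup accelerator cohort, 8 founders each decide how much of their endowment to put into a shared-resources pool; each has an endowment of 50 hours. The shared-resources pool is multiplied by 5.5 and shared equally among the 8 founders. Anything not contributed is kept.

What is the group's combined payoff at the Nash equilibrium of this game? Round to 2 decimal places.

400.00 hours

Each contributed unit returns 5.5/8 = 0.6875 to its contributor — below 1 — so contributing 0 is dominant for every player. At the Nash equilibrium everyone keeps their 50, and the group total is 8 × 50 = 400.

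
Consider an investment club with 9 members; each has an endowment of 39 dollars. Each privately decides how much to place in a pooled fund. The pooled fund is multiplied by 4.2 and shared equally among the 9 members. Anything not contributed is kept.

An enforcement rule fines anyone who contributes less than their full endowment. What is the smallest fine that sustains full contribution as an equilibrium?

20.80 dollars

Given the others contribute fully, the best deviation is to contribute 0 (any partial contribution still incurs the fine and gives up units whose private return 0.4667 is below 1).
Deviating from 39 to 0 saves 39 dollars but forfeits the deviator's share of the drop in the pooled fund: 4.2/9 × 39 = 18.20.
So the deviation gain is 39 − 18.20 = 20.80, and the fine must be at least 20.80 dollars to wipe it out.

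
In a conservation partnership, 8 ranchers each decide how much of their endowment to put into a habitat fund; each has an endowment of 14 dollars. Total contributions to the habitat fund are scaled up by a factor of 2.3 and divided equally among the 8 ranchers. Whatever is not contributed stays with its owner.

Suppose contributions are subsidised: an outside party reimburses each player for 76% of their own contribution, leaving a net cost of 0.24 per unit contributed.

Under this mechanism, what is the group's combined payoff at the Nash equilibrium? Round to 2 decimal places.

342.72 dollars

The effective private return per unit is now (2.3/8) / 0.24 = 1.1979 > 1, so every player's dominant strategy flips to full contribution.
At the Nash equilibrium everyone contributes 14. Group total payoff = 8 × (14 × 0.76 + 2.3 × 14) = 342.72.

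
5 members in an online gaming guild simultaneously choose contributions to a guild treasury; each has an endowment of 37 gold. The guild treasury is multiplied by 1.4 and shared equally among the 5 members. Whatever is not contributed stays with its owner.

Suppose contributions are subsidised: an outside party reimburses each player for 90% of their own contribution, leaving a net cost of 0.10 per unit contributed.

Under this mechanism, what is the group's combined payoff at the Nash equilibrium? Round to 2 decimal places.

425.50 gold

Under the mechanism each unit contributed yields (1.4/5) / 0.10 = 2.8000 back to its contributor per unit of net cost, which exceeds 1, making full contribution the dominant choice for everyone.
So the Nash equilibrium is full contribution by all 5; the group earns 5 × (37 × 0.90 + 1.4 × 37) = 425.50.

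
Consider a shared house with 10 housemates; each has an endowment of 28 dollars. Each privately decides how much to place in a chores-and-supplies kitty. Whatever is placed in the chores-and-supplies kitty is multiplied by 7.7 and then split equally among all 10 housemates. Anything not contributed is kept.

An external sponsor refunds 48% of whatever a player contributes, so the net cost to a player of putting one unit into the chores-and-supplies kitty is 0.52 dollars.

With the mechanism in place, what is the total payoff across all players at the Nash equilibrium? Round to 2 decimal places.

2290.40 dollars

With the mechanism, a contributed unit returns (7.7/10) / 0.52 = 1.4808 per unit of net cost to the contributor — now above 1 — so contributing fully is weakly dominant for every player.
So the Nash equilibrium is full contribution by all 10; the group earns 10 × (28 × 0.48 + 7.7 × 28) = 2290.40.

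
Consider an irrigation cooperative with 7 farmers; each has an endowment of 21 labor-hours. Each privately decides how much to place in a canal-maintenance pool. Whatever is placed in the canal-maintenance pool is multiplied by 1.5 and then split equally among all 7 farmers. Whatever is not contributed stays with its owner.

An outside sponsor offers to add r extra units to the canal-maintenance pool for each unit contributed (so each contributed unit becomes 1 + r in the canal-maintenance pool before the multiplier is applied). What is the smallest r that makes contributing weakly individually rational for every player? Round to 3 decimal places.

With matching at rate r, one contributed unit becomes (1 + r) in the canal-maintenance pool and returns 1.5 × (1 + r) / 7 to the contributor.
Setting this equal to 1: 1 + r = 7/1.5 = 4.6667.
So the minimum matching rate is r = 4.6667 − 1 = 3.667.

3.667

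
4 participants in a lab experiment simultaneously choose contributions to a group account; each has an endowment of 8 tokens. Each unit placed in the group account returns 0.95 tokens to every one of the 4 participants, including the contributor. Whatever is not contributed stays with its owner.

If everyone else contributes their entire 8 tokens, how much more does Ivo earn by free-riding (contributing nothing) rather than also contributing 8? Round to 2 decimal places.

Switching from a contribution of 8 to 0 lets Ivo keep an extra 8 tokens, but lowers the group account by 8, which costs Ivo their own share of that drop: 0.95 × 8 = 7.60.
Net gain = 8 − 7.60 = 0.40. The private return per contributed unit (0.95) is below 1, so free-riding is indeed the best response regardless of what the others do.

0.40 tokens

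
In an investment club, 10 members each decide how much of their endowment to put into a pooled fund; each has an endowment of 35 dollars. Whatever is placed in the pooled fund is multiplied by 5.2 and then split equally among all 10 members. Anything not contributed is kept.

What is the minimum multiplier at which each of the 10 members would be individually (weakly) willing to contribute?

10

A contributed unit returns (multiplier)/10 to its contributor.
This reaches 1 exactly when the multiplier is 10.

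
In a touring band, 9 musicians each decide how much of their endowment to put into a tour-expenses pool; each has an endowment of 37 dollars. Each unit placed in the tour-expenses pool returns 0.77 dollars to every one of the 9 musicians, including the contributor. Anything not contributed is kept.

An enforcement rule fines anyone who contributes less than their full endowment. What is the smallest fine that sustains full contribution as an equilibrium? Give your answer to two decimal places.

Given the others contribute fully, the best deviation is to contribute 0 (any partial contribution still incurs the fine and gives up units whose private return 0.77 is below 1).
Deviating from 37 to 0 saves 37 dollars but forfeits the deviator's share of the drop in the tour-expenses pool: 0.77 × 37 = 28.49.
So the deviation gain is 37 − 28.49 = 8.51, and the fine must be at least 8.51 dollars to wipe it out.

8.51 dollars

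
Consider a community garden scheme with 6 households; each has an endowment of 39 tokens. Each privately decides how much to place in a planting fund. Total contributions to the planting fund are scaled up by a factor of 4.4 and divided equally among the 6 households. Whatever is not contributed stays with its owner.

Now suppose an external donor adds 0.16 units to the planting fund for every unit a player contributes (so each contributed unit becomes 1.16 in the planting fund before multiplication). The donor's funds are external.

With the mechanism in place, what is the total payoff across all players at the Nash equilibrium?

234.00 tokens

The effective private return is 4.4 × 1.16 / 6 = 0.8507, which is still under 1, so the mechanism doesn't change anyone's dominant strategy: zero contribution.
Everyone keeps their endowment and the group total is 6 × 39 = 234.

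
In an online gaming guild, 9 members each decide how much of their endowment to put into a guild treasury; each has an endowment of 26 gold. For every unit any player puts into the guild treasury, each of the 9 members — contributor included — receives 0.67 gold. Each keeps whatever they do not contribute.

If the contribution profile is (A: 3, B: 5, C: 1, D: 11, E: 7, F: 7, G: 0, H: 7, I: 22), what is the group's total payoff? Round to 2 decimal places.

Total contributed: 3 + 5 + 1 + 11 + 7 + 7 + 0 + 7 + 22 = 63; total kept: 9 × 26 − 63 = 171.
The guild treasury pays out 0.67 × 9 × 63 = 379.89 in aggregate.
Group total = 171 + 379.89 = 550.89.

550.89 gold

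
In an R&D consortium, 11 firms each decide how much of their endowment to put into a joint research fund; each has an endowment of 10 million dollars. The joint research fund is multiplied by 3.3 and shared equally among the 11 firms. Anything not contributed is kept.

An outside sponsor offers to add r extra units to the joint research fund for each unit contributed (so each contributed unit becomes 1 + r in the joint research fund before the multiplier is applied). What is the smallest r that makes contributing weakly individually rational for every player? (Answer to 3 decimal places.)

With matching at rate r, one contributed unit becomes (1 + r) in the joint research fund and returns 3.3 × (1 + r) / 11 to the contributor.
Setting this equal to 1: 1 + r = 11/3.3 = 3.3333.
So the minimum matching rate is r = 3.3333 − 1 = 2.333.

2.333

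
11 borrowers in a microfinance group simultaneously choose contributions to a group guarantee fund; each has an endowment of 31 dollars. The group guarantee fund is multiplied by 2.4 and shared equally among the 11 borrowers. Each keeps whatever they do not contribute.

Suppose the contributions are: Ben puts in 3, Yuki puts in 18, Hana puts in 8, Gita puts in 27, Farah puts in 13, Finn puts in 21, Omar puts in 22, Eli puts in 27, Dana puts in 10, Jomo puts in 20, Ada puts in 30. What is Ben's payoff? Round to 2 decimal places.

71.42 dollars

Total contributed: 3 + 18 + 8 + 27 + 13 + 21 + 22 + 27 + 10 + 20 + 30 = 199.
Each receives 2.4 × 199 / 11 = 43.42 from the group guarantee fund.
Ben keeps 31 − 3 = 28, so Ben's payoff is 28 + 43.42 = 71.42.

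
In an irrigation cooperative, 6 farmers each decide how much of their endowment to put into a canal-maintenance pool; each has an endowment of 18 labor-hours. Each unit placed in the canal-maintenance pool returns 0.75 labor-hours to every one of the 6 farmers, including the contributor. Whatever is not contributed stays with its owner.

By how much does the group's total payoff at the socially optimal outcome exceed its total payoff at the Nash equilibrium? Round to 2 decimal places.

378.00 labor-hours

The private return per contributed unit is 0.75 < 1, so contributing 0 is dominant for every player. At the Nash equilibrium everyone keeps their 18, and the group total is 6 × 18 = 108.
Each contributed unit returns 4.500 to the group as a whole (0.75 to each of 6 players), which exceeds 1, so the social optimum is full contribution: group total = 4.500 × 108 = 486.00.
Efficiency loss = 486.00 − 108 = 378.00.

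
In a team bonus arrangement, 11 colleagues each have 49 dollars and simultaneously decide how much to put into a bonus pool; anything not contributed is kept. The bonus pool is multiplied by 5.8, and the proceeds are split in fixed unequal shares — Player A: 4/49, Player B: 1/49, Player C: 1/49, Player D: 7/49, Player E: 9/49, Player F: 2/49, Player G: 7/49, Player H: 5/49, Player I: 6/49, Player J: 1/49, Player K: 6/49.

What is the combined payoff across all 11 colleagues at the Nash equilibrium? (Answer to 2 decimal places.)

For player j, contributing a unit is worthwhile iff 5.8 × (j's share) ≥ 1, i.e. iff j's share is at least 0.1724.
Player E alone (share 9/49) is above the threshold, contributing 49; the remaining 10 contribute 0. Total contributed: 49.
The bonus pool pays out 5.8 × 49 = 284.20 in total (split across the unequal shares, but the aggregate is all that matters for the group sum).
The 10 free-riders keep 49 each, adding 490. Group total = 490 + 284.20 = 774.20.

774.20 dollars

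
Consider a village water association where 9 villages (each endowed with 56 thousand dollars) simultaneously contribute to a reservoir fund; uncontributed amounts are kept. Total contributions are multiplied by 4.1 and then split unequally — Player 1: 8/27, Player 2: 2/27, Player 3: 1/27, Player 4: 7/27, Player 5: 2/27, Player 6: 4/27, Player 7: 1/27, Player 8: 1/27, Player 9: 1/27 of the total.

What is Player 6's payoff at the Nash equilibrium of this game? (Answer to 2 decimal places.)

For player j, contributing a unit is worthwhile iff 4.1 × (j's share) ≥ 1, i.e. iff j's share is at least 0.2439.
The shares above 0.2439 belong to Player 1 and Player 4, contributing 56 each; the remaining 7 contribute 0. Total contributed: 112.
Player 6 keeps 56 and receives 4.1 × 112 × 4/27 = 68.03 from the reservoir fund, for a payoff of 124.03.

124.03 thousand dollars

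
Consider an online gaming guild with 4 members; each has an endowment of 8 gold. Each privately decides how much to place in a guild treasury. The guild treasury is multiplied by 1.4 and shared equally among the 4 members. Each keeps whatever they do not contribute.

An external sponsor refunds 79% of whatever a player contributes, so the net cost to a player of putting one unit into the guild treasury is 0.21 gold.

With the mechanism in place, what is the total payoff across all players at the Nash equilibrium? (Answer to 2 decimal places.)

70.08 gold

With the mechanism, a contributed unit returns (1.4/4) / 0.21 = 1.6667 per unit of net cost to the contributor — now above 1 — so contributing fully is weakly dominant for every player.
At the Nash equilibrium everyone contributes 8. Group total payoff = 4 × (8 × 0.79 + 1.4 × 8) = 70.08.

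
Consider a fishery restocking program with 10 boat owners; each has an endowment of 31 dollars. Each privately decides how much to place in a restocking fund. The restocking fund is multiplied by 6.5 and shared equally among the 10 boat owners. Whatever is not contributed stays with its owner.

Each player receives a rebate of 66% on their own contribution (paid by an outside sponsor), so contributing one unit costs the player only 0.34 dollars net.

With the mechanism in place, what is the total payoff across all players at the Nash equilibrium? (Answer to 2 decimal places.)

2219.60 dollars

The effective private return per unit is now (6.5/10) / 0.34 = 1.9118 > 1, so every player's dominant strategy flips to full contribution.
So the Nash equilibrium is full contribution by all 10; the group earns 10 × (31 × 0.66 + 6.5 × 31) = 2219.60.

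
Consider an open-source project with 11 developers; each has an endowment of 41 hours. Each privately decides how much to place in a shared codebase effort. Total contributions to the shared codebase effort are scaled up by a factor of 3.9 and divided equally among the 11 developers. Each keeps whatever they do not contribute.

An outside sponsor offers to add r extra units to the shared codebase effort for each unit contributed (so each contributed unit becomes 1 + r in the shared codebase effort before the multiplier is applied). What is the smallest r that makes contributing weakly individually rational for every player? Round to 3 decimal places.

With matching at rate r, one contributed unit becomes (1 + r) in the shared codebase effort and returns 3.9 × (1 + r) / 11 to the contributor.
Setting this equal to 1: 1 + r = 11/3.9 = 2.8205.
So the minimum matching rate is r = 2.8205 − 1 = 1.821.

1.821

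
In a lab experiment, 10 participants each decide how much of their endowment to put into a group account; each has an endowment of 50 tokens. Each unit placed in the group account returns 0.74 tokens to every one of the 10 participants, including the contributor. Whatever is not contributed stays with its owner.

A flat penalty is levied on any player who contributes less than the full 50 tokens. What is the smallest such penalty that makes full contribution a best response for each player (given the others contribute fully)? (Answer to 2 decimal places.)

Given the others contribute fully, the best deviation is to contribute 0 (any partial contribution still incurs the fine and gives up units whose private return 0.74 is below 1).
Deviating from 50 to 0 saves 50 tokens but forfeits the deviator's share of the drop in the group account: 0.74 × 50 = 37.00.
So the deviation gain is 50 − 37.00 = 13.00, and the fine must be at least 13.00 tokens to wipe it out.

13.00 tokens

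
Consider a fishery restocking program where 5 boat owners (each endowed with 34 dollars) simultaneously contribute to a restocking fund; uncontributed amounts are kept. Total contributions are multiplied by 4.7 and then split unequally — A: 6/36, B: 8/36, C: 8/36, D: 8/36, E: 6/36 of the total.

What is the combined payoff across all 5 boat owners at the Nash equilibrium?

547.40 dollars

Each unit j contributes comes back to j as 4.7 × (j's share), so j prefers to contribute only if that share exceeds 1/4.7 = 0.2128; otherwise keeping the unit dominates.
B, C and D are above the threshold, contributing 34 each; the remaining 2 contribute 0. Total contributed: 102.
The restocking fund pays out 4.7 × 102 = 479.40 in total (split across the unequal shares, but the aggregate is all that matters for the group sum).
The 2 free-riders keep 34 each, adding 68. Group total = 68 + 479.40 = 547.40.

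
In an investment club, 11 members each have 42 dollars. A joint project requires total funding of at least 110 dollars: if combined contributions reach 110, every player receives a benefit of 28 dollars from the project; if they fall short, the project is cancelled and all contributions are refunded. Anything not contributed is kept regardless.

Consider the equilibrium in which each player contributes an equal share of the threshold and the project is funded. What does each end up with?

60 dollars

Equal share of the threshold: 110/11 = 10.
At this profile no one gains by cutting their contribution: any cut drops the total below 110, the project is cancelled, contributions are refunded, and the deviator ends with 42, which is less than 42 − 10 + 28 = 60. Contributing more than 10 just wastes the excess. So contributing exactly 10 is a best response.
Each player's payoff: 42 − 10 + 28 = 60.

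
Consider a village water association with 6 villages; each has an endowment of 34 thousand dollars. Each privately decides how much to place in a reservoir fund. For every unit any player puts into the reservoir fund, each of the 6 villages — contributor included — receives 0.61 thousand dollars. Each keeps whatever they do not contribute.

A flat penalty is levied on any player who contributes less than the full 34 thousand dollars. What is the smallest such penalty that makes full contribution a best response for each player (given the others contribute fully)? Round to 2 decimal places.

Given the others contribute fully, the best deviation is to contribute 0 (any partial contribution still incurs the fine and gives up units whose private return 0.61 is below 1).
Deviating from 34 to 0 saves 34 thousand dollars but forfeits the deviator's share of the drop in the reservoir fund: 0.61 × 34 = 20.74.
So the deviation gain is 34 − 20.74 = 13.26, and the fine must be at least 13.26 thousand dollars to wipe it out.

13.26 thousand dollars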